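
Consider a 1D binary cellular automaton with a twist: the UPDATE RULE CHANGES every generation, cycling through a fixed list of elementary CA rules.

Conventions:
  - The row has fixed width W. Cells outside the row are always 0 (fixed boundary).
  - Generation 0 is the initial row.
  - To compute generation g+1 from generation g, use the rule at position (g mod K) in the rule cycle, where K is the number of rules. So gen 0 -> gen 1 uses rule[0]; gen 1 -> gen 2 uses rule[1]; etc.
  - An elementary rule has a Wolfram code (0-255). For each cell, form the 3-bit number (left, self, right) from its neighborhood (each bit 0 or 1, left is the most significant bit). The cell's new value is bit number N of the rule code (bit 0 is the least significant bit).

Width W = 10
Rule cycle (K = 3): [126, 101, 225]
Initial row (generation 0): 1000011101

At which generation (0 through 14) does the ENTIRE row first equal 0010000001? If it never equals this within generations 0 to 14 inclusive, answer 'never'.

Answer: 8

Derivation:
Gen 0: 1000011101
Gen 1 (rule 126): 1100110111
Gen 2 (rule 101): 0100011001
Gen 3 (rule 225): 0001001000
Gen 4 (rule 126): 0011111100
Gen 5 (rule 101): 1000000101
Gen 6 (rule 225): 0011110010
Gen 7 (rule 126): 0110011111
Gen 8 (rule 101): 0010000001
Gen 9 (rule 225): 1000111100
Gen 10 (rule 126): 1101100110
Gen 11 (rule 101): 0110100010
Gen 12 (rule 225): 0011001000
Gen 13 (rule 126): 0111111100
Gen 14 (rule 101): 0000000101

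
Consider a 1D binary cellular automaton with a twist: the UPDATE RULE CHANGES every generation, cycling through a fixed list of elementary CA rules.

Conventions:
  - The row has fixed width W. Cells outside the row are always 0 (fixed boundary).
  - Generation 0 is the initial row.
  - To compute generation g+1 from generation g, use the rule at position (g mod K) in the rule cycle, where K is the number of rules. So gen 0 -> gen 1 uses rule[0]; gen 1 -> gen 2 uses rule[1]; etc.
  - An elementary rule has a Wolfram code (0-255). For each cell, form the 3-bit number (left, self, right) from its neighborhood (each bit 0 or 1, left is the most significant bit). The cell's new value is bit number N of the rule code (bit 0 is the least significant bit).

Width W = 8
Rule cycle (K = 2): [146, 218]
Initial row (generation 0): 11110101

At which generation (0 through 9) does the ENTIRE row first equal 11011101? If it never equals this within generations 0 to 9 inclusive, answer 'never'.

Gen 0: 11110101
Gen 1 (rule 146): 01100000
Gen 2 (rule 218): 11110000
Gen 3 (rule 146): 01101000
Gen 4 (rule 218): 11100100
Gen 5 (rule 146): 01011010
Gen 6 (rule 218): 10011001
Gen 7 (rule 146): 01100110
Gen 8 (rule 218): 11111111
Gen 9 (rule 146): 01111110

Answer: never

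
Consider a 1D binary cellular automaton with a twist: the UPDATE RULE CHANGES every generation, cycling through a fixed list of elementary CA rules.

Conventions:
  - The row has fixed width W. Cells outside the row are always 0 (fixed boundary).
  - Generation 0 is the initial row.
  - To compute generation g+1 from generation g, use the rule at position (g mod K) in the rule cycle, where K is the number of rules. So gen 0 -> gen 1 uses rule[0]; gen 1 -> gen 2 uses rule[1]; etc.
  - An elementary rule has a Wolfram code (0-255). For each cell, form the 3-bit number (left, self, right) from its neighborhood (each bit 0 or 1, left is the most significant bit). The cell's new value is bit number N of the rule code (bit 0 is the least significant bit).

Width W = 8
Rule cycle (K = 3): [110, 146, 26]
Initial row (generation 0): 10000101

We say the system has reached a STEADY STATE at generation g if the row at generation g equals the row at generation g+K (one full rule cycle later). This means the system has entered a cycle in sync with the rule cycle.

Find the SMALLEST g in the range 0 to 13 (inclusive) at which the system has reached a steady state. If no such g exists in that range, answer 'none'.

Answer: 0

Derivation:
Gen 0: 10000101
Gen 1 (rule 110): 10001111
Gen 2 (rule 146): 01010110
Gen 3 (rule 26): 10000101
Gen 4 (rule 110): 10001111
Gen 5 (rule 146): 01010110
Gen 6 (rule 26): 10000101
Gen 7 (rule 110): 10001111
Gen 8 (rule 146): 01010110
Gen 9 (rule 26): 10000101
Gen 10 (rule 110): 10001111
Gen 11 (rule 146): 01010110
Gen 12 (rule 26): 10000101
Gen 13 (rule 110): 10001111
Gen 14 (rule 146): 01010110
Gen 15 (rule 26): 10000101
Gen 16 (rule 110): 10001111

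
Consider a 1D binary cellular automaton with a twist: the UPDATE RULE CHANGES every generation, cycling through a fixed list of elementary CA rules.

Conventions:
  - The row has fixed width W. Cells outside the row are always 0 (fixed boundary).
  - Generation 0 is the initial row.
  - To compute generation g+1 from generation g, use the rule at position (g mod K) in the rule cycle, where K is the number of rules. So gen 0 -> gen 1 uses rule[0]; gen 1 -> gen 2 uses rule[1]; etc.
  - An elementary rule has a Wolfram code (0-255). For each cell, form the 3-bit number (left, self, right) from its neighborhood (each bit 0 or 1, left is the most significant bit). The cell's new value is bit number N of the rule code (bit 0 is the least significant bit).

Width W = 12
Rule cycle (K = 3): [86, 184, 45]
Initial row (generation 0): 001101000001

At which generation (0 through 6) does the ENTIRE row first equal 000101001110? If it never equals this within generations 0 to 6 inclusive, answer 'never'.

Answer: never

Derivation:
Gen 0: 001101000001
Gen 1 (rule 86): 010101100011
Gen 2 (rule 184): 001011010010
Gen 3 (rule 45): 101110110010
Gen 4 (rule 86): 100010011111
Gen 5 (rule 184): 010001011110
Gen 6 (rule 45): 010101110000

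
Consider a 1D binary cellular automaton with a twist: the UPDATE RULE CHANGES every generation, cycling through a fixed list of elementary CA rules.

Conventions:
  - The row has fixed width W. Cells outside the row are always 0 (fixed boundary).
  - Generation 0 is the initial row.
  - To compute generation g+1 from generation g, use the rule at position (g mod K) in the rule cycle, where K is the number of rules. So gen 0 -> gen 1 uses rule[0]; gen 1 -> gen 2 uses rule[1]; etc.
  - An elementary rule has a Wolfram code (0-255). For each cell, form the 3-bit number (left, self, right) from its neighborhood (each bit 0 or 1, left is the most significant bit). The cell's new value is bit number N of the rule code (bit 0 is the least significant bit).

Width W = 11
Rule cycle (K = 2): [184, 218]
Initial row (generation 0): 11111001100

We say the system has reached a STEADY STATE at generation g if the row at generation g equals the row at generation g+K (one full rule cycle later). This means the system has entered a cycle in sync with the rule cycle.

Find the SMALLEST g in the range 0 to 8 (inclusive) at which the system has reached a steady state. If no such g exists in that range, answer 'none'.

Answer: 8

Derivation:
Gen 0: 11111001100
Gen 1 (rule 184): 11110101010
Gen 2 (rule 218): 11110000001
Gen 3 (rule 184): 11101000000
Gen 4 (rule 218): 11100100000
Gen 5 (rule 184): 11010010000
Gen 6 (rule 218): 11001101000
Gen 7 (rule 184): 10101010100
Gen 8 (rule 218): 00000000010
Gen 9 (rule 184): 00000000001
Gen 10 (rule 218): 00000000010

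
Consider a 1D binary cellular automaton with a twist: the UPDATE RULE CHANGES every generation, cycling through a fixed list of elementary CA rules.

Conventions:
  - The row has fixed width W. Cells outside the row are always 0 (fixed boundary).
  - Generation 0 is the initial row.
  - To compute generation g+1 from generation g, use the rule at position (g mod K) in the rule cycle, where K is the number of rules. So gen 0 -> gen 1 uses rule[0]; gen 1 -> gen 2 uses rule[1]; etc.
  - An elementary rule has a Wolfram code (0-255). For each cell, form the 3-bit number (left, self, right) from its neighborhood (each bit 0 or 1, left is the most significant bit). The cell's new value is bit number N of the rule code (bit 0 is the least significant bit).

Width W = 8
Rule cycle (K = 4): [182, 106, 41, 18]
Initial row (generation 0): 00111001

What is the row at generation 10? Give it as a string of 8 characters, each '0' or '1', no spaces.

Gen 0: 00111001
Gen 1 (rule 182): 01010111
Gen 2 (rule 106): 10101101
Gen 3 (rule 41): 01011010
Gen 4 (rule 18): 10000001
Gen 5 (rule 182): 11000011
Gen 6 (rule 106): 11000111
Gen 7 (rule 41): 10010100
Gen 8 (rule 18): 01100010
Gen 9 (rule 182): 10010111
Gen 10 (rule 106): 00101101

Answer: 00101101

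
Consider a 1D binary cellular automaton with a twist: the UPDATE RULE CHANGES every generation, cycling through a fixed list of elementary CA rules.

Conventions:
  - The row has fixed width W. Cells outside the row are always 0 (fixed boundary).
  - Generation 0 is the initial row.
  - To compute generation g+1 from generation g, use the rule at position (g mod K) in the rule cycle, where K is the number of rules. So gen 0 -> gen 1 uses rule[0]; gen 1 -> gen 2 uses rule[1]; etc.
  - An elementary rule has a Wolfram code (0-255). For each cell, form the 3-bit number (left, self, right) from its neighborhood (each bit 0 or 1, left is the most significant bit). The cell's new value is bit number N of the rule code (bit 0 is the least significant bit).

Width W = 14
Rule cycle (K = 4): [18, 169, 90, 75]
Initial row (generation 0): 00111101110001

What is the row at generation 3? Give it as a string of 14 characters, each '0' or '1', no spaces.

Answer: 00110000111010

Derivation:
Gen 0: 00111101110001
Gen 1 (rule 18): 01000000001010
Gen 2 (rule 169): 00011111100100
Gen 3 (rule 90): 00110000111010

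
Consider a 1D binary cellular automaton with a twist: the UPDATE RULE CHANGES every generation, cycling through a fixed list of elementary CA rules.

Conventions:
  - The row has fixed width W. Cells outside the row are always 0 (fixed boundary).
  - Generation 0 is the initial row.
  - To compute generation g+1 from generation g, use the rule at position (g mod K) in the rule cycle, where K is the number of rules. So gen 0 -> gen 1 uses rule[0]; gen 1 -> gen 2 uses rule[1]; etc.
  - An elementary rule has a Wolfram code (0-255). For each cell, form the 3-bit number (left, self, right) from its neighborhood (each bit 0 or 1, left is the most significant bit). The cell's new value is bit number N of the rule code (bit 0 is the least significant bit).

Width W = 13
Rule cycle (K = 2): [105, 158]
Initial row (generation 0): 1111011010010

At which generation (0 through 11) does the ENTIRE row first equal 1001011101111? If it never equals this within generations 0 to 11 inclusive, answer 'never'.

Gen 0: 1111011010010
Gen 1 (rule 105): 1001111100000
Gen 2 (rule 158): 1111111010000
Gen 3 (rule 105): 1000001100111
Gen 4 (rule 158): 1100011011110
Gen 5 (rule 105): 1101011110010
Gen 6 (rule 158): 1001011101111
Gen 7 (rule 105): 0000110111001
Gen 8 (rule 158): 0001100110111
Gen 9 (rule 105): 1101100111101
Gen 10 (rule 158): 1001011111001
Gen 11 (rule 105): 0000110001000

Answer: 6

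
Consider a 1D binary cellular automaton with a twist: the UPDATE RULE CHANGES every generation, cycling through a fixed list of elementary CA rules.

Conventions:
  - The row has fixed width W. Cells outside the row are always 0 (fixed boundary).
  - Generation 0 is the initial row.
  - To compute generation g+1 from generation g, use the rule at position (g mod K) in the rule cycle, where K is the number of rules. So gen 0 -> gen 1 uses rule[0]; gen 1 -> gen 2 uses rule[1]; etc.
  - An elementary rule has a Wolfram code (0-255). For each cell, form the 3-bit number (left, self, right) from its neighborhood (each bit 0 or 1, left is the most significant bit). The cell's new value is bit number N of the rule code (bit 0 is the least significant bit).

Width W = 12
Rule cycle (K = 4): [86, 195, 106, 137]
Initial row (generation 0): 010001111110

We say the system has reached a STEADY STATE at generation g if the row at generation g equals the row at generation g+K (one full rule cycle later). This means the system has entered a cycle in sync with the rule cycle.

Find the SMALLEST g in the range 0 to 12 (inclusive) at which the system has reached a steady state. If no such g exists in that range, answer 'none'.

Gen 0: 010001111110
Gen 1 (rule 86): 111010000011
Gen 2 (rule 195): 011000111101
Gen 3 (rule 106): 111001100110
Gen 4 (rule 137): 110001000100
Gen 5 (rule 86): 011011101110
Gen 6 (rule 195): 101001100110
Gen 7 (rule 106): 010011101110
Gen 8 (rule 137): 000011001100
Gen 9 (rule 86): 000101110110
Gen 10 (rule 195): 111000110010
Gen 11 (rule 106): 101001110100
Gen 12 (rule 137): 000001100001
Gen 13 (rule 86): 000010110011
Gen 14 (rule 195): 111100010101
Gen 15 (rule 106): 100100101010
Gen 16 (rule 137): 000000000000

Answer: none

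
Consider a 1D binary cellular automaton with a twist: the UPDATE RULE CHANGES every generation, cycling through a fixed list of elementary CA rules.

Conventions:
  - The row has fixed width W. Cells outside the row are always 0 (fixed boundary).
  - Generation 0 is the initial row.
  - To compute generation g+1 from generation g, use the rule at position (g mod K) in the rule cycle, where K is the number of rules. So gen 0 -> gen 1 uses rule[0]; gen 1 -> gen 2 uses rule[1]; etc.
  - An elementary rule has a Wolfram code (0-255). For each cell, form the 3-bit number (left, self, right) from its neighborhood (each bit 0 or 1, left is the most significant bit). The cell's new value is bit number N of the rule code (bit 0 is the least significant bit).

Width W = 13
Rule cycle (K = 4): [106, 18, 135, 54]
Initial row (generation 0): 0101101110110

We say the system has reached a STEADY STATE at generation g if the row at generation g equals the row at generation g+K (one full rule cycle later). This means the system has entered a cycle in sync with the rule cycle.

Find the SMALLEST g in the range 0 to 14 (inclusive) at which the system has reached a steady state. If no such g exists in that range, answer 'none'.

Answer: 3

Derivation:
Gen 0: 0101101110110
Gen 1 (rule 106): 1011111011110
Gen 2 (rule 18): 0000000000001
Gen 3 (rule 135): 1111111111111
Gen 4 (rule 54): 0000000000000
Gen 5 (rule 106): 0000000000000
Gen 6 (rule 18): 0000000000000
Gen 7 (rule 135): 1111111111111
Gen 8 (rule 54): 0000000000000
Gen 9 (rule 106): 0000000000000
Gen 10 (rule 18): 0000000000000
Gen 11 (rule 135): 1111111111111
Gen 12 (rule 54): 0000000000000
Gen 13 (rule 106): 0000000000000
Gen 14 (rule 18): 0000000000000
Gen 15 (rule 135): 1111111111111
Gen 16 (rule 54): 0000000000000
Gen 17 (rule 106): 0000000000000
Gen 18 (rule 18): 0000000000000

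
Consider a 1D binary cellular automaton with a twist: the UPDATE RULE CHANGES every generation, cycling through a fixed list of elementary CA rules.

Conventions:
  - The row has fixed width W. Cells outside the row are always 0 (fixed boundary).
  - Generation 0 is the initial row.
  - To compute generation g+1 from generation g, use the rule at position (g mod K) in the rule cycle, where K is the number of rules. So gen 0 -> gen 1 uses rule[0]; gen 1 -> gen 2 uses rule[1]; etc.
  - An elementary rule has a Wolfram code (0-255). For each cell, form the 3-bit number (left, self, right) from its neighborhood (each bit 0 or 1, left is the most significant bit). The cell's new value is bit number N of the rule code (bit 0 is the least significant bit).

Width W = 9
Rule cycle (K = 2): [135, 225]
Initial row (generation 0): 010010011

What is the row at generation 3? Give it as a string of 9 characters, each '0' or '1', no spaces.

Gen 0: 010010011
Gen 1 (rule 135): 110110100
Gen 2 (rule 225): 011011001
Gen 3 (rule 135): 100000011

Answer: 100000011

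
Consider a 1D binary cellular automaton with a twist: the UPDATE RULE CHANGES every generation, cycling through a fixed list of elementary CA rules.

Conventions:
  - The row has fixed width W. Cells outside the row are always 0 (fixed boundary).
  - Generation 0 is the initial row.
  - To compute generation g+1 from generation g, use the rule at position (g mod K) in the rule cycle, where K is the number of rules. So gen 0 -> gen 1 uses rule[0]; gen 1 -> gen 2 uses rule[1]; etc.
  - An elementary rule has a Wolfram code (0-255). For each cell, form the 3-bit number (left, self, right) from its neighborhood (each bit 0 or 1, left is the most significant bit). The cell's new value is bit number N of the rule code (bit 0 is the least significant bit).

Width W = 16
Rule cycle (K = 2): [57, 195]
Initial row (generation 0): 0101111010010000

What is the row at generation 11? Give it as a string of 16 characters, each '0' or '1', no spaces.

Gen 0: 0101111010010000
Gen 1 (rule 57): 0011000101001111
Gen 2 (rule 195): 1101011000010111
Gen 3 (rule 57): 1010110111001100
Gen 4 (rule 195): 0000010011010101
Gen 5 (rule 57): 1111001010101010
Gen 6 (rule 195): 0111010000000000
Gen 7 (rule 57): 0100101111111111
Gen 8 (rule 195): 1001000111111111
Gen 9 (rule 57): 0100110100000000
Gen 10 (rule 195): 1001010001111111
Gen 11 (rule 57): 0100101101000000

Answer: 0100101101000000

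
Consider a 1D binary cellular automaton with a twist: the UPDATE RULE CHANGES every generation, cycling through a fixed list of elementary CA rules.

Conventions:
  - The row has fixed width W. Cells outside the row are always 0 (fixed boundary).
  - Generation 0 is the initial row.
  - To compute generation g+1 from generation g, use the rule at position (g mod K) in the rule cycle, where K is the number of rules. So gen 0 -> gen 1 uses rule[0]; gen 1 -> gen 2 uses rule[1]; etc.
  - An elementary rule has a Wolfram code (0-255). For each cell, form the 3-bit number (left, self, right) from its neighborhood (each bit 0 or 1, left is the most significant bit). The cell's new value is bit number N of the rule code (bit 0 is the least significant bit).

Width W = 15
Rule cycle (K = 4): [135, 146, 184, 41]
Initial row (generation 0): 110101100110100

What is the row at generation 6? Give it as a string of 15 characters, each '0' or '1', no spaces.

Gen 0: 110101100110100
Gen 1 (rule 135): 000100001000101
Gen 2 (rule 146): 001010010101000
Gen 3 (rule 184): 000101001010100
Gen 4 (rule 41): 110010000101001
Gen 5 (rule 135): 000110111101011
Gen 6 (rule 146): 001000011000000

Answer: 001000011000000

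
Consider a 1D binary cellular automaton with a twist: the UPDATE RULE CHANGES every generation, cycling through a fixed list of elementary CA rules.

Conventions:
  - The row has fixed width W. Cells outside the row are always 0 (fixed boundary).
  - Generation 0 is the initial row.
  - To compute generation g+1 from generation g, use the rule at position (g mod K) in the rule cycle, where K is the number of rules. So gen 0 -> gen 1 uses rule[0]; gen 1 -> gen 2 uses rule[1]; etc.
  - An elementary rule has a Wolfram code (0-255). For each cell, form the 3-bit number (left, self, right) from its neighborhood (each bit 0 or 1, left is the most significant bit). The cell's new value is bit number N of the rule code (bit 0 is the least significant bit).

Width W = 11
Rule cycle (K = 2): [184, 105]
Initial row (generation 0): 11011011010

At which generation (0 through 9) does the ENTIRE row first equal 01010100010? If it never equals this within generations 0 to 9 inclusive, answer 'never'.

Answer: never

Derivation:
Gen 0: 11011011010
Gen 1 (rule 184): 10110110101
Gen 2 (rule 105): 01111111010
Gen 3 (rule 184): 01111110101
Gen 4 (rule 105): 01000011010
Gen 5 (rule 184): 00100010101
Gen 6 (rule 105): 10001001010
Gen 7 (rule 184): 01000100101
Gen 8 (rule 105): 00010000010
Gen 9 (rule 184): 00001000001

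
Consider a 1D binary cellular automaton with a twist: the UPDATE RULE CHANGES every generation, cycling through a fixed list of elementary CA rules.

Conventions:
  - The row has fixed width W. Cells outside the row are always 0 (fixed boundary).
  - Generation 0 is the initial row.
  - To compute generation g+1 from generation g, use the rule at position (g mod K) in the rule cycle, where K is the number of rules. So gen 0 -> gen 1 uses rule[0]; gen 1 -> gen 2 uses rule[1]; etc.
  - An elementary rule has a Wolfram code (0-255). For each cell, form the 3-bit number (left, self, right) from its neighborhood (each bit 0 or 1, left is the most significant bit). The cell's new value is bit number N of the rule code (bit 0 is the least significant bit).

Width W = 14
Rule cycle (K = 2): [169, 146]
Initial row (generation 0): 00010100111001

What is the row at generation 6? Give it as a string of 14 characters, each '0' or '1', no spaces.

Answer: 01111010101010

Derivation:
Gen 0: 00010100111001
Gen 1 (rule 169): 11001000110000
Gen 2 (rule 146): 00110101001000
Gen 3 (rule 169): 10101010000011
Gen 4 (rule 146): 00000001000100
Gen 5 (rule 169): 11111100010001
Gen 6 (rule 146): 01111010101010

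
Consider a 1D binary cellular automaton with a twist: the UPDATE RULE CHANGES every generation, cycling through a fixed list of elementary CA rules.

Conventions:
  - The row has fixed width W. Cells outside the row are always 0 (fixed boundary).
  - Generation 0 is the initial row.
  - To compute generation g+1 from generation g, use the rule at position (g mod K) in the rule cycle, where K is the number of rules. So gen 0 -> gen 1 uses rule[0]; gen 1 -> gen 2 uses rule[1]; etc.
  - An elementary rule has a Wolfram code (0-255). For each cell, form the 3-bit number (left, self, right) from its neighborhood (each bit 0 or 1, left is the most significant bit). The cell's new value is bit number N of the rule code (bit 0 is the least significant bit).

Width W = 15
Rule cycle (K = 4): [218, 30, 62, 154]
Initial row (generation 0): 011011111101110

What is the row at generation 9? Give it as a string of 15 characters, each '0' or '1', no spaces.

Gen 0: 011011111101110
Gen 1 (rule 218): 111011111101111
Gen 2 (rule 30): 100010000001000
Gen 3 (rule 62): 110111000011100
Gen 4 (rule 154): 100110100111010
Gen 5 (rule 218): 011110011111001
Gen 6 (rule 30): 110001110000111
Gen 7 (rule 62): 101011001001100
Gen 8 (rule 154): 000010110111010
Gen 9 (rule 218): 000100110111001

Answer: 000100110111001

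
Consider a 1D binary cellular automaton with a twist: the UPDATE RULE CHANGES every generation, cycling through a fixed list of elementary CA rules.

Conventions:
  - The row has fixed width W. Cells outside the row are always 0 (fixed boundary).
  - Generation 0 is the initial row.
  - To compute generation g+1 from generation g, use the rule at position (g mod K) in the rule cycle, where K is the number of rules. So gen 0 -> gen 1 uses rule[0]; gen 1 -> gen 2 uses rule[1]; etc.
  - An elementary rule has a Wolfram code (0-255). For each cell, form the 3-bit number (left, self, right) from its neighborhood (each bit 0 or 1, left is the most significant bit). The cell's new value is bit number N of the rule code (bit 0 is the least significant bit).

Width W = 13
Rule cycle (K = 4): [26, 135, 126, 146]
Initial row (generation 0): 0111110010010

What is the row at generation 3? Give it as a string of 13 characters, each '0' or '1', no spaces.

Gen 0: 0111110010010
Gen 1 (rule 26): 1100001101101
Gen 2 (rule 135): 0001110000001
Gen 3 (rule 126): 0011011000011

Answer: 0011011000011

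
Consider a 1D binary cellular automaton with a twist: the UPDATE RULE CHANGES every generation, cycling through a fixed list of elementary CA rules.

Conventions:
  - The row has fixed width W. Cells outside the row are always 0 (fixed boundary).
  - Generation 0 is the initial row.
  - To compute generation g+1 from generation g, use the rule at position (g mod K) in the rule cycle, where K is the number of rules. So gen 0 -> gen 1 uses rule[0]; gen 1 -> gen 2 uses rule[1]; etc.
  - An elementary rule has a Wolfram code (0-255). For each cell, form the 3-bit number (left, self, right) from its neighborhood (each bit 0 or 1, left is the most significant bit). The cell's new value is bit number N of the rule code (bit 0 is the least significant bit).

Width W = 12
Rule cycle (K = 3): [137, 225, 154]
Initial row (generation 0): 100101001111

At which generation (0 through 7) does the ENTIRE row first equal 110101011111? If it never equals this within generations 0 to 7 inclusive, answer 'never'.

Gen 0: 100101001111
Gen 1 (rule 137): 000000001110
Gen 2 (rule 225): 111111100110
Gen 3 (rule 154): 111111011101
Gen 4 (rule 137): 111110011000
Gen 5 (rule 225): 011110001011
Gen 6 (rule 154): 111101010010
Gen 7 (rule 137): 111000000000

Answer: never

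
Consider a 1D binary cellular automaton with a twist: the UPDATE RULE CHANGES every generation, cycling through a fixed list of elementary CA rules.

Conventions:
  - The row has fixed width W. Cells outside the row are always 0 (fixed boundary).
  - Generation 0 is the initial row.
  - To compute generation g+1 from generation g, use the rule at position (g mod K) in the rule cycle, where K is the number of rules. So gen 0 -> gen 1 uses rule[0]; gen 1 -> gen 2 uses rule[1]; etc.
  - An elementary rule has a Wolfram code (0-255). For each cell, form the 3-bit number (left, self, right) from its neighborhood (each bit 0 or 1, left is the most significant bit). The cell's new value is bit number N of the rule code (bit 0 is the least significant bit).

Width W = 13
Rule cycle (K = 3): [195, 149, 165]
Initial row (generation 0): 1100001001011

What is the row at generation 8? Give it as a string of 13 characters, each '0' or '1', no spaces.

Answer: 0001010111101

Derivation:
Gen 0: 1100001001011
Gen 1 (rule 195): 0101110010001
Gen 2 (rule 149): 0100101011101
Gen 3 (rule 165): 0100111101011
Gen 4 (rule 195): 1001011100001
Gen 5 (rule 149): 1101001011101
Gen 6 (rule 165): 0011001101011
Gen 7 (rule 195): 1101010100001
Gen 8 (rule 149): 0001010111101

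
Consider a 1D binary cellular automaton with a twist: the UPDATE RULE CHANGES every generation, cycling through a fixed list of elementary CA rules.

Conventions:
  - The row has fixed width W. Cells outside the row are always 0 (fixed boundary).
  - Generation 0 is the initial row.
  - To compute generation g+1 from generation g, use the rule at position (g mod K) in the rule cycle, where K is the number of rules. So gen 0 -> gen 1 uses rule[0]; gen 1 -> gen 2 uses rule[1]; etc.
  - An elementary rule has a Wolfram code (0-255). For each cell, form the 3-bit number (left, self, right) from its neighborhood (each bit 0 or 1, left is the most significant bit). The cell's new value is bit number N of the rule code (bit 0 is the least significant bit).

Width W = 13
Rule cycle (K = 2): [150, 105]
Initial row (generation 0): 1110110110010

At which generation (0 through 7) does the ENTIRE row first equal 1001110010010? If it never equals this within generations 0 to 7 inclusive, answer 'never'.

Answer: never

Derivation:
Gen 0: 1110110110010
Gen 1 (rule 150): 0100000001111
Gen 2 (rule 105): 0001111101001
Gen 3 (rule 150): 0010111001111
Gen 4 (rule 105): 1001101001001
Gen 5 (rule 150): 1110001111111
Gen 6 (rule 105): 1010101000001
Gen 7 (rule 150): 1010101100011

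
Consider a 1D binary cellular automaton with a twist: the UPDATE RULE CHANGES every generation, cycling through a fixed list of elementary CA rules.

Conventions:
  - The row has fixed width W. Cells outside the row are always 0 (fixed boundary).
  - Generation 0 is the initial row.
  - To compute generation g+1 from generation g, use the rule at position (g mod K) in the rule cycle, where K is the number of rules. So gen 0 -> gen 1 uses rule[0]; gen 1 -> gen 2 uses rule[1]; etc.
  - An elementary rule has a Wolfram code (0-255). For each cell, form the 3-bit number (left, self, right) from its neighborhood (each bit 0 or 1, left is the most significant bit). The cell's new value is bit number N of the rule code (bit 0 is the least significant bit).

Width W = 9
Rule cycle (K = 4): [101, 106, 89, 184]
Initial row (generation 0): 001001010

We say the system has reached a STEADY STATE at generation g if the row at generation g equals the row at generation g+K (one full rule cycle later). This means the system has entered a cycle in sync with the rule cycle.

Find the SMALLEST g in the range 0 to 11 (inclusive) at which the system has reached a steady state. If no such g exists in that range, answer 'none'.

Gen 0: 001001010
Gen 1 (rule 101): 101001110
Gen 2 (rule 106): 010011010
Gen 3 (rule 89): 001011001
Gen 4 (rule 184): 000110100
Gen 5 (rule 101): 110011101
Gen 6 (rule 106): 110110110
Gen 7 (rule 89): 110110111
Gen 8 (rule 184): 101101110
Gen 9 (rule 101): 110110010
Gen 10 (rule 106): 111110100
Gen 11 (rule 89): 100010011
Gen 12 (rule 184): 010001010
Gen 13 (rule 101): 010101110
Gen 14 (rule 106): 101011010
Gen 15 (rule 89): 000011001

Answer: none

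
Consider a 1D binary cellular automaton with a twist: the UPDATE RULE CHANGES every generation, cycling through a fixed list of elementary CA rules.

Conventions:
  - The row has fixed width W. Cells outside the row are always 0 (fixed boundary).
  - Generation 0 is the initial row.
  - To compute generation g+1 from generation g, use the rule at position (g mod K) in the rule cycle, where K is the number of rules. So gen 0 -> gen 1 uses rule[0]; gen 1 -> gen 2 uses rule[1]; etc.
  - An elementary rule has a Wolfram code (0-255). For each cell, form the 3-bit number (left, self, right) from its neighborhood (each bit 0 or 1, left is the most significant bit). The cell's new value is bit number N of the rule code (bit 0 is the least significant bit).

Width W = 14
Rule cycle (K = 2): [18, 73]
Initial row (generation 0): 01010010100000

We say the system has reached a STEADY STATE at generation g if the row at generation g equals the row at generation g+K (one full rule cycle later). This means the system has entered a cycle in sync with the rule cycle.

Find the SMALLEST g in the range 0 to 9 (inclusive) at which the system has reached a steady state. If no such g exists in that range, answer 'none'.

Gen 0: 01010010100000
Gen 1 (rule 18): 10001100010000
Gen 2 (rule 73): 00101101000111
Gen 3 (rule 18): 01000000101000
Gen 4 (rule 73): 00011110000011
Gen 5 (rule 18): 00100001000100
Gen 6 (rule 73): 10001100010001
Gen 7 (rule 18): 01010010101010
Gen 8 (rule 73): 00000000000000
Gen 9 (rule 18): 00000000000000
Gen 10 (rule 73): 11111111111111
Gen 11 (rule 18): 00000000000000

Answer: 9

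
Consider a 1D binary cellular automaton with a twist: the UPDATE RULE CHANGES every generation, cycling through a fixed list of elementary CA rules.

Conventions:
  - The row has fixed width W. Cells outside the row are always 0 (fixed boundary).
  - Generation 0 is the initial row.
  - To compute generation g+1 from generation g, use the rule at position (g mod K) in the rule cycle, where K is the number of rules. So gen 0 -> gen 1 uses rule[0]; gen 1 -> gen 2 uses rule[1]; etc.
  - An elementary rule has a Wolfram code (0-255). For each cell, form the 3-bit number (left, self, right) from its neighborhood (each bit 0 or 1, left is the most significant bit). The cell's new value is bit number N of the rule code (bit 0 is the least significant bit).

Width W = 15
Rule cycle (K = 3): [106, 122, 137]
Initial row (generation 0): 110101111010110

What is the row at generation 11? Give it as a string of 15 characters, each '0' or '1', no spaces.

Answer: 011110101111010

Derivation:
Gen 0: 110101111010110
Gen 1 (rule 106): 111011001101110
Gen 2 (rule 122): 101111111111011
Gen 3 (rule 137): 001111111110010
Gen 4 (rule 106): 011000000010100
Gen 5 (rule 122): 111100000101010
Gen 6 (rule 137): 111001110000000
Gen 7 (rule 106): 101011010000000
Gen 8 (rule 122): 010111101000000
Gen 9 (rule 137): 000111000011111
Gen 10 (rule 106): 001101000110001
Gen 11 (rule 122): 011110101111010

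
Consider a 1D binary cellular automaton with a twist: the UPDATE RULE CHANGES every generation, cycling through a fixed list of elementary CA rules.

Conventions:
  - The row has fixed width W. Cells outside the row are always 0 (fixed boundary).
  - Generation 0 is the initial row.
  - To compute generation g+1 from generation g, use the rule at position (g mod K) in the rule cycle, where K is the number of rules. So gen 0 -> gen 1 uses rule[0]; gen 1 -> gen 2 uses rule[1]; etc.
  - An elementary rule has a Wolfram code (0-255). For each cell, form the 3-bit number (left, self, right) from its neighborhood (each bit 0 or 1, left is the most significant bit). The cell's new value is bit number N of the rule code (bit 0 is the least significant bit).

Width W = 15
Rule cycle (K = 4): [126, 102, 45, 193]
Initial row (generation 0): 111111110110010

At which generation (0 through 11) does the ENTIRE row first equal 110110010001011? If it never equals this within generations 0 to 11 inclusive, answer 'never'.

Gen 0: 111111110110010
Gen 1 (rule 126): 100000011111111
Gen 2 (rule 102): 100000100000001
Gen 3 (rule 45): 101110101111101
Gen 4 (rule 193): 000110000111100
Gen 5 (rule 126): 001111001100110
Gen 6 (rule 102): 010001010101010
Gen 7 (rule 45): 010101111111110
Gen 8 (rule 193): 000000111111110
Gen 9 (rule 126): 000001100000011
Gen 10 (rule 102): 000010100000101
Gen 11 (rule 45): 111011101110111

Answer: never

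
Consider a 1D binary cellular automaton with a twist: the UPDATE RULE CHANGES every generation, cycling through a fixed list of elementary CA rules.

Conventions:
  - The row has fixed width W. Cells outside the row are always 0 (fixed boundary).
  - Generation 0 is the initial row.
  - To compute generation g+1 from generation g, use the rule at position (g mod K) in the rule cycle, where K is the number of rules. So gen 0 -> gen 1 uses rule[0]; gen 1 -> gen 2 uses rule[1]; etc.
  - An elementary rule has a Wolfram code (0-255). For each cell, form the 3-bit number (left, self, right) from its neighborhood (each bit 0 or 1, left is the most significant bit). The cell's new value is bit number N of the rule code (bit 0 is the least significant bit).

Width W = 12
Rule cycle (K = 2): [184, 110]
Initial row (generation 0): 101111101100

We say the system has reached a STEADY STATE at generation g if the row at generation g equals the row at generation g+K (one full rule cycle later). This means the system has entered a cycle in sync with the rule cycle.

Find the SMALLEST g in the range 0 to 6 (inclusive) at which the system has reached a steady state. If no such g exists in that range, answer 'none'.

Answer: none

Derivation:
Gen 0: 101111101100
Gen 1 (rule 184): 011111011010
Gen 2 (rule 110): 110001111110
Gen 3 (rule 184): 101001111101
Gen 4 (rule 110): 111011000111
Gen 5 (rule 184): 110110100110
Gen 6 (rule 110): 111111101110
Gen 7 (rule 184): 111111011101
Gen 8 (rule 110): 100001110111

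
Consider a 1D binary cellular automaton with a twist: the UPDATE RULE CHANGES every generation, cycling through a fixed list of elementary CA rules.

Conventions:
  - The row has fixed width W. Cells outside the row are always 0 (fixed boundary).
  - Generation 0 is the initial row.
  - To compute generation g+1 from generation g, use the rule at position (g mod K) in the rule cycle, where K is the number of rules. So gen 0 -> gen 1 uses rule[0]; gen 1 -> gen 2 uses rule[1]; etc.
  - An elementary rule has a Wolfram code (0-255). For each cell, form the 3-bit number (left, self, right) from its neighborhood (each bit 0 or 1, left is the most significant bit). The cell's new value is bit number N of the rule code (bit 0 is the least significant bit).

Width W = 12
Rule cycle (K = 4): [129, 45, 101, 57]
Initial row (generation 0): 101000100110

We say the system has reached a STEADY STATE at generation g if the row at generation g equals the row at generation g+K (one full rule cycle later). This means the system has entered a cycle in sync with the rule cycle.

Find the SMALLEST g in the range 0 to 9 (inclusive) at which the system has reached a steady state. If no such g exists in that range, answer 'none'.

Answer: none

Derivation:
Gen 0: 101000100110
Gen 1 (rule 129): 000010000000
Gen 2 (rule 45): 111010111111
Gen 3 (rule 101): 001111000001
Gen 4 (rule 57): 101000111100
Gen 5 (rule 129): 000010011001
Gen 6 (rule 45): 111010010001
Gen 7 (rule 101): 001110010101
Gen 8 (rule 57): 101001001010
Gen 9 (rule 129): 000000000000
Gen 10 (rule 45): 111111111111
Gen 11 (rule 101): 000000000001
Gen 12 (rule 57): 111111111100
Gen 13 (rule 129): 011111111001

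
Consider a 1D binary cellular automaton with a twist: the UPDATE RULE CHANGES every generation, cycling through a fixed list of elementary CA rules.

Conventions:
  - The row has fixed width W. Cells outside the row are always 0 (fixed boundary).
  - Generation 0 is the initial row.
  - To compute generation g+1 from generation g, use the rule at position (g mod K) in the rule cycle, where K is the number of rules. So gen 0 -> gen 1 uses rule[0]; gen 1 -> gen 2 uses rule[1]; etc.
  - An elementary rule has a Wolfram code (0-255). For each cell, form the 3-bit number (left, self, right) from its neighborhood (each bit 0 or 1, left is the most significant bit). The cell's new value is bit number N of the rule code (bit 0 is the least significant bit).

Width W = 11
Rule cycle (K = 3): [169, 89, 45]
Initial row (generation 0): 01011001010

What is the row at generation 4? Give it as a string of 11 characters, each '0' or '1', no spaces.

Answer: 11001111000

Derivation:
Gen 0: 01011001010
Gen 1 (rule 169): 00110000100
Gen 2 (rule 89): 10111110011
Gen 3 (rule 45): 11100000010
Gen 4 (rule 169): 11001111000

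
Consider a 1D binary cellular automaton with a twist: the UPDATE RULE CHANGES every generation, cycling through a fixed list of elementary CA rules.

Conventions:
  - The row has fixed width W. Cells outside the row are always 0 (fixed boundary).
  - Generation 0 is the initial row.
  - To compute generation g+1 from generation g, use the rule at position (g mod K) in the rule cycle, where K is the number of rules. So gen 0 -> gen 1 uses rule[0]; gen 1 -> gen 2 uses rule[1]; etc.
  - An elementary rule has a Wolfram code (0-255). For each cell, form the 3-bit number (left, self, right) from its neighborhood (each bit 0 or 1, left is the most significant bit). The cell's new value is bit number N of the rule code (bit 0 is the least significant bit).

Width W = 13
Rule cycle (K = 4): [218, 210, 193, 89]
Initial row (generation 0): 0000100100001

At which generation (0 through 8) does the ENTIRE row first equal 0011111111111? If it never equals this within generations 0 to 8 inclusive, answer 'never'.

Answer: 7

Derivation:
Gen 0: 0000100100001
Gen 1 (rule 218): 0001011010010
Gen 2 (rule 210): 0010001001101
Gen 3 (rule 193): 1000100000100
Gen 4 (rule 89): 0110011110011
Gen 5 (rule 218): 1111111111111
Gen 6 (rule 210): 0111111111111
Gen 7 (rule 193): 0011111111111
Gen 8 (rule 89): 1010000000001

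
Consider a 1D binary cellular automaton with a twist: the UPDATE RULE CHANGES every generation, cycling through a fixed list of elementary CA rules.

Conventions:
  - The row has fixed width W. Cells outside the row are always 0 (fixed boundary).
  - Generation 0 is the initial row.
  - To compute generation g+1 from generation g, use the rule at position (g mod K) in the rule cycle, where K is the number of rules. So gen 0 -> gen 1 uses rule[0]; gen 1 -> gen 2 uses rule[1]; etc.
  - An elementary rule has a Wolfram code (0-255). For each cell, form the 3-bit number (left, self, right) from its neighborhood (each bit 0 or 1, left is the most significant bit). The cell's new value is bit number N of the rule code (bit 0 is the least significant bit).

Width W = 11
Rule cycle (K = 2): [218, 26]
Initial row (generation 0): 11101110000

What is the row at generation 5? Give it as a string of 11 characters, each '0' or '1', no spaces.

Gen 0: 11101110000
Gen 1 (rule 218): 11101111000
Gen 2 (rule 26): 10001000100
Gen 3 (rule 218): 01010101010
Gen 4 (rule 26): 10000000001
Gen 5 (rule 218): 01000000010

Answer: 01000000010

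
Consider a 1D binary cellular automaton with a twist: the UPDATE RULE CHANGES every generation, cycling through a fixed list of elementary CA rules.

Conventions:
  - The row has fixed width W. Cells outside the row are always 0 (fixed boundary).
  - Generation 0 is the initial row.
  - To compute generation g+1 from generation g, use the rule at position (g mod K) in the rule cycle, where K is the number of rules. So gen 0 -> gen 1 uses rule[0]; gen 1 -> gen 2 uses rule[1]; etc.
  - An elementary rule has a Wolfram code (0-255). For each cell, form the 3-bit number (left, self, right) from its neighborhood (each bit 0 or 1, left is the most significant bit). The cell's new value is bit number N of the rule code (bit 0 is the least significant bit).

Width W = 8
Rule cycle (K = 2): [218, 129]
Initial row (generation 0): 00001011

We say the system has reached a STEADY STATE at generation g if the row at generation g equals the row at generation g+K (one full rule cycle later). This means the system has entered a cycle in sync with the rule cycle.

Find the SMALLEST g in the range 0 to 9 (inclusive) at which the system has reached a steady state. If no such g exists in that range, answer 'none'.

Gen 0: 00001011
Gen 1 (rule 218): 00010011
Gen 2 (rule 129): 11000000
Gen 3 (rule 218): 11100000
Gen 4 (rule 129): 01001111
Gen 5 (rule 218): 10111111
Gen 6 (rule 129): 00011110
Gen 7 (rule 218): 00111111
Gen 8 (rule 129): 10011110
Gen 9 (rule 218): 01111111
Gen 10 (rule 129): 00111110
Gen 11 (rule 218): 01111111

Answer: 9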